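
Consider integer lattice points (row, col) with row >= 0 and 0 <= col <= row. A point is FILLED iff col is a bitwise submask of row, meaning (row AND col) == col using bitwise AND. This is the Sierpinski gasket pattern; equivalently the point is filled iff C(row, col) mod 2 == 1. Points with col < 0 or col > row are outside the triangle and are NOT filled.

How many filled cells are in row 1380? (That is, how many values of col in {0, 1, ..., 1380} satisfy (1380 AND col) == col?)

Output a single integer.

1380 in binary = 10101100100
popcount(1380) = number of 1-bits in 10101100100 = 5
A col c satisfies (1380 AND c) == c iff every set bit of c is also set in 1380; each of the 5 set bits of 1380 can independently be on or off in c.
count = 2^5 = 32

Answer: 32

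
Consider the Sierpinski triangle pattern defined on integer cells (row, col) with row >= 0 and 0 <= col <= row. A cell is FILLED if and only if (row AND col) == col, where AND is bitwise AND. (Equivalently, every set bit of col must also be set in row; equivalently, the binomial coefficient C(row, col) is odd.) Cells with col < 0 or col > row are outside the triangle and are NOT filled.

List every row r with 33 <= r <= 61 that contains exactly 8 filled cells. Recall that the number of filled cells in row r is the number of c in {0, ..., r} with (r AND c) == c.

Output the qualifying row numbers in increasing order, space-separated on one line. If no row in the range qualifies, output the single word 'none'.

Row r has 2^popcount(r) filled cells, so we need popcount(r) = log2(8) = 3.
Scan r = 33..61 and keep those with exactly 3 one-bits:
r=33=100001 popcount=2 -> skip
r=34=100010 popcount=2 -> skip
r=35=100011 popcount=3 -> KEEP
r=36=100100 popcount=2 -> skip
r=37=100101 popcount=3 -> KEEP
r=38=100110 popcount=3 -> KEEP
r=39=100111 popcount=4 -> skip
r=40=101000 popcount=2 -> skip
r=41=101001 popcount=3 -> KEEP
r=42=101010 popcount=3 -> KEEP
r=43=101011 popcount=4 -> skip
r=44=101100 popcount=3 -> KEEP
r=45=101101 popcount=4 -> skip
r=46=101110 popcount=4 -> skip
r=47=101111 popcount=5 -> skip
r=48=110000 popcount=2 -> skip
r=49=110001 popcount=3 -> KEEP
r=50=110010 popcount=3 -> KEEP
r=51=110011 popcount=4 -> skip
r=52=110100 popcount=3 -> KEEP
r=53=110101 popcount=4 -> skip
r=54=110110 popcount=4 -> skip
r=55=110111 popcount=5 -> skip
r=56=111000 popcount=3 -> KEEP
r=57=111001 popcount=4 -> skip
r=58=111010 popcount=4 -> skip
r=59=111011 popcount=5 -> skip
r=60=111100 popcount=4 -> skip
r=61=111101 popcount=5 -> skip
Kept rows: 35 37 38 41 42 44 49 50 52 56

Answer: 35 37 38 41 42 44 49 50 52 56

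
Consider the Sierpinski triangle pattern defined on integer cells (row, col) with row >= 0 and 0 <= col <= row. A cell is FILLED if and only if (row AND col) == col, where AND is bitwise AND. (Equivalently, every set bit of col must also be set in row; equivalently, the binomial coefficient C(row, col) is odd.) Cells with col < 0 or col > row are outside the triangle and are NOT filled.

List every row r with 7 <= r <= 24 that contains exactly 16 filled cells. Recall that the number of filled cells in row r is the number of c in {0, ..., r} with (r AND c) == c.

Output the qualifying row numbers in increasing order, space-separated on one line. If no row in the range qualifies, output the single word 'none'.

Answer: 15 23

Derivation:
Row r has 2^popcount(r) filled cells, so we need popcount(r) = log2(16) = 4.
Scan r = 7..24 and keep those with exactly 4 one-bits:
r=7=111 popcount=3 -> skip
r=8=1000 popcount=1 -> skip
r=9=1001 popcount=2 -> skip
r=10=1010 popcount=2 -> skip
r=11=1011 popcount=3 -> skip
r=12=1100 popcount=2 -> skip
r=13=1101 popcount=3 -> skip
r=14=1110 popcount=3 -> skip
r=15=1111 popcount=4 -> KEEP
r=16=10000 popcount=1 -> skip
r=17=10001 popcount=2 -> skip
r=18=10010 popcount=2 -> skip
r=19=10011 popcount=3 -> skip
r=20=10100 popcount=2 -> skip
r=21=10101 popcount=3 -> skip
r=22=10110 popcount=3 -> skip
r=23=10111 popcount=4 -> KEEP
r=24=11000 popcount=2 -> skip
Kept rows: 15 23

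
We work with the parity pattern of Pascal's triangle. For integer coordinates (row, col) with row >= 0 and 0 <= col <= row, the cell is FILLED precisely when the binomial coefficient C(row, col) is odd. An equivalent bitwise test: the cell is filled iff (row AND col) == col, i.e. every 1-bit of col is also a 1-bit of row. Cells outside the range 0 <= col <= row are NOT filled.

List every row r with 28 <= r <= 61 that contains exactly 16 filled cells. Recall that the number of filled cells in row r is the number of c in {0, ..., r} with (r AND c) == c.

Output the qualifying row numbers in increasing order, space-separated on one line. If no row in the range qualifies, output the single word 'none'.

Row r has 2^popcount(r) filled cells, so we need popcount(r) = log2(16) = 4.
Scan r = 28..61 and keep those with exactly 4 one-bits:
r=28=11100 popcount=3 -> skip
r=29=11101 popcount=4 -> KEEP
r=30=11110 popcount=4 -> KEEP
r=31=11111 popcount=5 -> skip
r=32=100000 popcount=1 -> skip
r=33=100001 popcount=2 -> skip
r=34=100010 popcount=2 -> skip
r=35=100011 popcount=3 -> skip
r=36=100100 popcount=2 -> skip
r=37=100101 popcount=3 -> skip
r=38=100110 popcount=3 -> skip
r=39=100111 popcount=4 -> KEEP
r=40=101000 popcount=2 -> skip
r=41=101001 popcount=3 -> skip
r=42=101010 popcount=3 -> skip
r=43=101011 popcount=4 -> KEEP
r=44=101100 popcount=3 -> skip
r=45=101101 popcount=4 -> KEEP
r=46=101110 popcount=4 -> KEEP
r=47=101111 popcount=5 -> skip
r=48=110000 popcount=2 -> skip
r=49=110001 popcount=3 -> skip
r=50=110010 popcount=3 -> skip
r=51=110011 popcount=4 -> KEEP
r=52=110100 popcount=3 -> skip
r=53=110101 popcount=4 -> KEEP
r=54=110110 popcount=4 -> KEEP
r=55=110111 popcount=5 -> skip
r=56=111000 popcount=3 -> skip
r=57=111001 popcount=4 -> KEEP
r=58=111010 popcount=4 -> KEEP
r=59=111011 popcount=5 -> skip
r=60=111100 popcount=4 -> KEEP
r=61=111101 popcount=5 -> skip
Kept rows: 29 30 39 43 45 46 51 53 54 57 58 60

Answer: 29 30 39 43 45 46 51 53 54 57 58 60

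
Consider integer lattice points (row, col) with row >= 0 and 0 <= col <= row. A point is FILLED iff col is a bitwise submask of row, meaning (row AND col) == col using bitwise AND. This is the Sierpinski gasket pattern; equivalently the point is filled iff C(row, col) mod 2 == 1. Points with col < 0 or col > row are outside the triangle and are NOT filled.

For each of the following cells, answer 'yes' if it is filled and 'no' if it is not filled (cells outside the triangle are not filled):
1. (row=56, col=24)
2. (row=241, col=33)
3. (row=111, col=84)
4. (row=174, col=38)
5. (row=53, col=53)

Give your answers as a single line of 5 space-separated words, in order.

Answer: yes yes no yes yes

Derivation:
(56,24): row=0b111000, col=0b11000, row AND col = 0b11000 = 24; 24 == 24 -> filled
(241,33): row=0b11110001, col=0b100001, row AND col = 0b100001 = 33; 33 == 33 -> filled
(111,84): row=0b1101111, col=0b1010100, row AND col = 0b1000100 = 68; 68 != 84 -> empty
(174,38): row=0b10101110, col=0b100110, row AND col = 0b100110 = 38; 38 == 38 -> filled
(53,53): row=0b110101, col=0b110101, row AND col = 0b110101 = 53; 53 == 53 -> filled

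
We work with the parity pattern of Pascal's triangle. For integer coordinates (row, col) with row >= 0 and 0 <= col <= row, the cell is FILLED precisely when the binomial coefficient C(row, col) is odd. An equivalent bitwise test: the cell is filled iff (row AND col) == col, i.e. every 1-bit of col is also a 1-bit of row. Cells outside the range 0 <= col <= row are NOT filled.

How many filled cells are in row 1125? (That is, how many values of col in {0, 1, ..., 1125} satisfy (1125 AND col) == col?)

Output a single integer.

Answer: 32

Derivation:
1125 in binary = 10001100101
popcount(1125) = number of 1-bits in 10001100101 = 5
A col c satisfies (1125 AND c) == c iff every set bit of c is also set in 1125; each of the 5 set bits of 1125 can independently be on or off in c.
count = 2^5 = 32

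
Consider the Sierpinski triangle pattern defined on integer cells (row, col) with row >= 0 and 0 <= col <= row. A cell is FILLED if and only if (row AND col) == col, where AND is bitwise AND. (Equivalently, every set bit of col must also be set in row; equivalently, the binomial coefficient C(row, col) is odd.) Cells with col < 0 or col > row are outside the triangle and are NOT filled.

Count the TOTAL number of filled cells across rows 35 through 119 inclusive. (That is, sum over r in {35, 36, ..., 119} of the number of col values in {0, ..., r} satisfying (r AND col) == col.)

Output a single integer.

r35=100011 pc3: +8 =8
r36=100100 pc2: +4 =12
r37=100101 pc3: +8 =20
r38=100110 pc3: +8 =28
r39=100111 pc4: +16 =44
r40=101000 pc2: +4 =48
r41=101001 pc3: +8 =56
r42=101010 pc3: +8 =64
r43=101011 pc4: +16 =80
r44=101100 pc3: +8 =88
r45=101101 pc4: +16 =104
r46=101110 pc4: +16 =120
r47=101111 pc5: +32 =152
r48=110000 pc2: +4 =156
r49=110001 pc3: +8 =164
r50=110010 pc3: +8 =172
r51=110011 pc4: +16 =188
r52=110100 pc3: +8 =196
r53=110101 pc4: +16 =212
r54=110110 pc4: +16 =228
r55=110111 pc5: +32 =260
r56=111000 pc3: +8 =268
r57=111001 pc4: +16 =284
r58=111010 pc4: +16 =300
r59=111011 pc5: +32 =332
r60=111100 pc4: +16 =348
r61=111101 pc5: +32 =380
r62=111110 pc5: +32 =412
r63=111111 pc6: +64 =476
r64=1000000 pc1: +2 =478
r65=1000001 pc2: +4 =482
r66=1000010 pc2: +4 =486
r67=1000011 pc3: +8 =494
r68=1000100 pc2: +4 =498
r69=1000101 pc3: +8 =506
r70=1000110 pc3: +8 =514
r71=1000111 pc4: +16 =530
r72=1001000 pc2: +4 =534
r73=1001001 pc3: +8 =542
r74=1001010 pc3: +8 =550
r75=1001011 pc4: +16 =566
r76=1001100 pc3: +8 =574
r77=1001101 pc4: +16 =590
r78=1001110 pc4: +16 =606
r79=1001111 pc5: +32 =638
r80=1010000 pc2: +4 =642
r81=1010001 pc3: +8 =650
r82=1010010 pc3: +8 =658
r83=1010011 pc4: +16 =674
r84=1010100 pc3: +8 =682
r85=1010101 pc4: +16 =698
r86=1010110 pc4: +16 =714
r87=1010111 pc5: +32 =746
r88=1011000 pc3: +8 =754
r89=1011001 pc4: +16 =770
r90=1011010 pc4: +16 =786
r91=1011011 pc5: +32 =818
r92=1011100 pc4: +16 =834
r93=1011101 pc5: +32 =866
r94=1011110 pc5: +32 =898
r95=1011111 pc6: +64 =962
r96=1100000 pc2: +4 =966
r97=1100001 pc3: +8 =974
r98=1100010 pc3: +8 =982
r99=1100011 pc4: +16 =998
r100=1100100 pc3: +8 =1006
r101=1100101 pc4: +16 =1022
r102=1100110 pc4: +16 =1038
r103=1100111 pc5: +32 =1070
r104=1101000 pc3: +8 =1078
r105=1101001 pc4: +16 =1094
r106=1101010 pc4: +16 =1110
r107=1101011 pc5: +32 =1142
r108=1101100 pc4: +16 =1158
r109=1101101 pc5: +32 =1190
r110=1101110 pc5: +32 =1222
r111=1101111 pc6: +64 =1286
r112=1110000 pc3: +8 =1294
r113=1110001 pc4: +16 =1310
r114=1110010 pc4: +16 =1326
r115=1110011 pc5: +32 =1358
r116=1110100 pc4: +16 =1374
r117=1110101 pc5: +32 =1406
r118=1110110 pc5: +32 =1438
r119=1110111 pc6: +64 =1502

Answer: 1502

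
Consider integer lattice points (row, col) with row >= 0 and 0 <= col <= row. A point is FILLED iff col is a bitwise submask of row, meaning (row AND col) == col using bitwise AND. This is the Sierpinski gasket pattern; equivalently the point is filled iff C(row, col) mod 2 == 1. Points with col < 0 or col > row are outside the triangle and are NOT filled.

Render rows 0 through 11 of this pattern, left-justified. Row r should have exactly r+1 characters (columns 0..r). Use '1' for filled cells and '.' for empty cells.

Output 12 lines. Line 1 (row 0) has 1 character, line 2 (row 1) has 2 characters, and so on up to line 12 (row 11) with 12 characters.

r0=0: 1
r1=1: 11
r2=10: 1.1
r3=11: 1111
r4=100: 1...1
r5=101: 11..11
r6=110: 1.1.1.1
r7=111: 11111111
r8=1000: 1.......1
r9=1001: 11......11
r10=1010: 1.1.....1.1
r11=1011: 1111....1111

Answer: 1
11
1.1
1111
1...1
11..11
1.1.1.1
11111111
1.......1
11......11
1.1.....1.1
1111....1111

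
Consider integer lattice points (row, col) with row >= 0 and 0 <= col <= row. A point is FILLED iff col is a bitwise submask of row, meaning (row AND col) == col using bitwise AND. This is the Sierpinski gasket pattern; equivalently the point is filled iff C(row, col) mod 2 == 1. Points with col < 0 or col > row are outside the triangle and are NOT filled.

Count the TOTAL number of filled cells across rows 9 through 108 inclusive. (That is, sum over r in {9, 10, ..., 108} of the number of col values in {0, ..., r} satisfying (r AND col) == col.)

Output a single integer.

Answer: 1382

Derivation:
r9=1001 pc2: +4 =4
r10=1010 pc2: +4 =8
r11=1011 pc3: +8 =16
r12=1100 pc2: +4 =20
r13=1101 pc3: +8 =28
r14=1110 pc3: +8 =36
r15=1111 pc4: +16 =52
r16=10000 pc1: +2 =54
r17=10001 pc2: +4 =58
r18=10010 pc2: +4 =62
r19=10011 pc3: +8 =70
r20=10100 pc2: +4 =74
r21=10101 pc3: +8 =82
r22=10110 pc3: +8 =90
r23=10111 pc4: +16 =106
r24=11000 pc2: +4 =110
r25=11001 pc3: +8 =118
r26=11010 pc3: +8 =126
r27=11011 pc4: +16 =142
r28=11100 pc3: +8 =150
r29=11101 pc4: +16 =166
r30=11110 pc4: +16 =182
r31=11111 pc5: +32 =214
r32=100000 pc1: +2 =216
r33=100001 pc2: +4 =220
r34=100010 pc2: +4 =224
r35=100011 pc3: +8 =232
r36=100100 pc2: +4 =236
r37=100101 pc3: +8 =244
r38=100110 pc3: +8 =252
r39=100111 pc4: +16 =268
r40=101000 pc2: +4 =272
r41=101001 pc3: +8 =280
r42=101010 pc3: +8 =288
r43=101011 pc4: +16 =304
r44=101100 pc3: +8 =312
r45=101101 pc4: +16 =328
r46=101110 pc4: +16 =344
r47=101111 pc5: +32 =376
r48=110000 pc2: +4 =380
r49=110001 pc3: +8 =388
r50=110010 pc3: +8 =396
r51=110011 pc4: +16 =412
r52=110100 pc3: +8 =420
r53=110101 pc4: +16 =436
r54=110110 pc4: +16 =452
r55=110111 pc5: +32 =484
r56=111000 pc3: +8 =492
r57=111001 pc4: +16 =508
r58=111010 pc4: +16 =524
r59=111011 pc5: +32 =556
r60=111100 pc4: +16 =572
r61=111101 pc5: +32 =604
r62=111110 pc5: +32 =636
r63=111111 pc6: +64 =700
r64=1000000 pc1: +2 =702
r65=1000001 pc2: +4 =706
r66=1000010 pc2: +4 =710
r67=1000011 pc3: +8 =718
r68=1000100 pc2: +4 =722
r69=1000101 pc3: +8 =730
r70=1000110 pc3: +8 =738
r71=1000111 pc4: +16 =754
r72=1001000 pc2: +4 =758
r73=1001001 pc3: +8 =766
r74=1001010 pc3: +8 =774
r75=1001011 pc4: +16 =790
r76=1001100 pc3: +8 =798
r77=1001101 pc4: +16 =814
r78=1001110 pc4: +16 =830
r79=1001111 pc5: +32 =862
r80=1010000 pc2: +4 =866
r81=1010001 pc3: +8 =874
r82=1010010 pc3: +8 =882
r83=1010011 pc4: +16 =898
r84=1010100 pc3: +8 =906
r85=1010101 pc4: +16 =922
r86=1010110 pc4: +16 =938
r87=1010111 pc5: +32 =970
r88=1011000 pc3: +8 =978
r89=1011001 pc4: +16 =994
r90=1011010 pc4: +16 =1010
r91=1011011 pc5: +32 =1042
r92=1011100 pc4: +16 =1058
r93=1011101 pc5: +32 =1090
r94=1011110 pc5: +32 =1122
r95=1011111 pc6: +64 =1186
r96=1100000 pc2: +4 =1190
r97=1100001 pc3: +8 =1198
r98=1100010 pc3: +8 =1206
r99=1100011 pc4: +16 =1222
r100=1100100 pc3: +8 =1230
r101=1100101 pc4: +16 =1246
r102=1100110 pc4: +16 =1262
r103=1100111 pc5: +32 =1294
r104=1101000 pc3: +8 =1302
r105=1101001 pc4: +16 =1318
r106=1101010 pc4: +16 =1334
r107=1101011 pc5: +32 =1366
r108=1101100 pc4: +16 =1382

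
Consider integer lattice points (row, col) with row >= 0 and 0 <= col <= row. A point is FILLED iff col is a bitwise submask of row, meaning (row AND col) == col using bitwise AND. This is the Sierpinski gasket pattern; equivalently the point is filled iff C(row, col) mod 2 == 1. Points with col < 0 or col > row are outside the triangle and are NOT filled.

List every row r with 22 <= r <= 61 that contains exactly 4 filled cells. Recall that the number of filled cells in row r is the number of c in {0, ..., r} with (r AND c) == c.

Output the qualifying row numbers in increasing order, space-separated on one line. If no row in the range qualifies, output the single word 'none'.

Row r has 2^popcount(r) filled cells, so we need popcount(r) = log2(4) = 2.
Scan r = 22..61 and keep those with exactly 2 one-bits:
r=22=10110 popcount=3 -> skip
r=23=10111 popcount=4 -> skip
r=24=11000 popcount=2 -> KEEP
r=25=11001 popcount=3 -> skip
r=26=11010 popcount=3 -> skip
r=27=11011 popcount=4 -> skip
r=28=11100 popcount=3 -> skip
r=29=11101 popcount=4 -> skip
r=30=11110 popcount=4 -> skip
r=31=11111 popcount=5 -> skip
r=32=100000 popcount=1 -> skip
r=33=100001 popcount=2 -> KEEP
r=34=100010 popcount=2 -> KEEP
r=35=100011 popcount=3 -> skip
r=36=100100 popcount=2 -> KEEP
r=37=100101 popcount=3 -> skip
r=38=100110 popcount=3 -> skip
r=39=100111 popcount=4 -> skip
r=40=101000 popcount=2 -> KEEP
r=41=101001 popcount=3 -> skip
r=42=101010 popcount=3 -> skip
r=43=101011 popcount=4 -> skip
r=44=101100 popcount=3 -> skip
r=45=101101 popcount=4 -> skip
r=46=101110 popcount=4 -> skip
r=47=101111 popcount=5 -> skip
r=48=110000 popcount=2 -> KEEP
r=49=110001 popcount=3 -> skip
r=50=110010 popcount=3 -> skip
r=51=110011 popcount=4 -> skip
r=52=110100 popcount=3 -> skip
r=53=110101 popcount=4 -> skip
r=54=110110 popcount=4 -> skip
r=55=110111 popcount=5 -> skip
r=56=111000 popcount=3 -> skip
r=57=111001 popcount=4 -> skip
r=58=111010 popcount=4 -> skip
r=59=111011 popcount=5 -> skip
r=60=111100 popcount=4 -> skip
r=61=111101 popcount=5 -> skip
Kept rows: 24 33 34 36 40 48

Answer: 24 33 34 36 40 48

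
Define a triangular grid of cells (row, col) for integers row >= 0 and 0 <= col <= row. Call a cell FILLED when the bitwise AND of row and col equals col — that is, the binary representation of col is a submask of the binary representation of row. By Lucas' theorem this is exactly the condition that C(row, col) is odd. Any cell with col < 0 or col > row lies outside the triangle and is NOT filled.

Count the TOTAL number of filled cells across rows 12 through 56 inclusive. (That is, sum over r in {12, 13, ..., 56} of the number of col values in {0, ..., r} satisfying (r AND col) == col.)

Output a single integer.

Answer: 476

Derivation:
r12=1100 pc2: +4 =4
r13=1101 pc3: +8 =12
r14=1110 pc3: +8 =20
r15=1111 pc4: +16 =36
r16=10000 pc1: +2 =38
r17=10001 pc2: +4 =42
r18=10010 pc2: +4 =46
r19=10011 pc3: +8 =54
r20=10100 pc2: +4 =58
r21=10101 pc3: +8 =66
r22=10110 pc3: +8 =74
r23=10111 pc4: +16 =90
r24=11000 pc2: +4 =94
r25=11001 pc3: +8 =102
r26=11010 pc3: +8 =110
r27=11011 pc4: +16 =126
r28=11100 pc3: +8 =134
r29=11101 pc4: +16 =150
r30=11110 pc4: +16 =166
r31=11111 pc5: +32 =198
r32=100000 pc1: +2 =200
r33=100001 pc2: +4 =204
r34=100010 pc2: +4 =208
r35=100011 pc3: +8 =216
r36=100100 pc2: +4 =220
r37=100101 pc3: +8 =228
r38=100110 pc3: +8 =236
r39=100111 pc4: +16 =252
r40=101000 pc2: +4 =256
r41=101001 pc3: +8 =264
r42=101010 pc3: +8 =272
r43=101011 pc4: +16 =288
r44=101100 pc3: +8 =296
r45=101101 pc4: +16 =312
r46=101110 pc4: +16 =328
r47=101111 pc5: +32 =360
r48=110000 pc2: +4 =364
r49=110001 pc3: +8 =372
r50=110010 pc3: +8 =380
r51=110011 pc4: +16 =396
r52=110100 pc3: +8 =404
r53=110101 pc4: +16 =420
r54=110110 pc4: +16 =436
r55=110111 pc5: +32 =468
r56=111000 pc3: +8 =476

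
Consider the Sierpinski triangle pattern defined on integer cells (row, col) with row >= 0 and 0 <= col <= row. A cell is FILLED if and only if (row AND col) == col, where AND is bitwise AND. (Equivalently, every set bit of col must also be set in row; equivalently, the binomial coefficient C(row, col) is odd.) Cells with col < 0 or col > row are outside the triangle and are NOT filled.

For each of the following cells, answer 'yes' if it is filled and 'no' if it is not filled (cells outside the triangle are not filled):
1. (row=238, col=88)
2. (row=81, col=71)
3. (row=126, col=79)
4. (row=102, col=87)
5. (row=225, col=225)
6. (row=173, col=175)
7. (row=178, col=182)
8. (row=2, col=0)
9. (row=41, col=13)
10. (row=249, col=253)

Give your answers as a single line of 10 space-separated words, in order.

Answer: no no no no yes no no yes no no

Derivation:
(238,88): row=0b11101110, col=0b1011000, row AND col = 0b1001000 = 72; 72 != 88 -> empty
(81,71): row=0b1010001, col=0b1000111, row AND col = 0b1000001 = 65; 65 != 71 -> empty
(126,79): row=0b1111110, col=0b1001111, row AND col = 0b1001110 = 78; 78 != 79 -> empty
(102,87): row=0b1100110, col=0b1010111, row AND col = 0b1000110 = 70; 70 != 87 -> empty
(225,225): row=0b11100001, col=0b11100001, row AND col = 0b11100001 = 225; 225 == 225 -> filled
(173,175): col outside [0, 173] -> not filled
(178,182): col outside [0, 178] -> not filled
(2,0): row=0b10, col=0b0, row AND col = 0b0 = 0; 0 == 0 -> filled
(41,13): row=0b101001, col=0b1101, row AND col = 0b1001 = 9; 9 != 13 -> empty
(249,253): col outside [0, 249] -> not filled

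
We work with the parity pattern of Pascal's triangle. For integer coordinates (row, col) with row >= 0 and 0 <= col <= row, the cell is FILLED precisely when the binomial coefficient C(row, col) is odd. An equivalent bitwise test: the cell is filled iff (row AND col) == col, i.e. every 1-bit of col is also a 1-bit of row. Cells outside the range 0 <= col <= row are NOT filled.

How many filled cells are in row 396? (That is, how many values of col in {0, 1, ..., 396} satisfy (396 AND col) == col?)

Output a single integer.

396 in binary = 110001100
popcount(396) = number of 1-bits in 110001100 = 4
A col c satisfies (396 AND c) == c iff every set bit of c is also set in 396; each of the 4 set bits of 396 can independently be on or off in c.
count = 2^4 = 16

Answer: 16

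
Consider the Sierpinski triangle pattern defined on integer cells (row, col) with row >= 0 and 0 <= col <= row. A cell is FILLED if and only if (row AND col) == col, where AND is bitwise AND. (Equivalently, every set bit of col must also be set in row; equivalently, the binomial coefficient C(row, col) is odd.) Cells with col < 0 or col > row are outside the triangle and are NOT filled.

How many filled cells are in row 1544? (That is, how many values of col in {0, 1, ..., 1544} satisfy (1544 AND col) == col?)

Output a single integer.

Answer: 8

Derivation:
1544 in binary = 11000001000
popcount(1544) = number of 1-bits in 11000001000 = 3
A col c satisfies (1544 AND c) == c iff every set bit of c is also set in 1544; each of the 3 set bits of 1544 can independently be on or off in c.
count = 2^3 = 8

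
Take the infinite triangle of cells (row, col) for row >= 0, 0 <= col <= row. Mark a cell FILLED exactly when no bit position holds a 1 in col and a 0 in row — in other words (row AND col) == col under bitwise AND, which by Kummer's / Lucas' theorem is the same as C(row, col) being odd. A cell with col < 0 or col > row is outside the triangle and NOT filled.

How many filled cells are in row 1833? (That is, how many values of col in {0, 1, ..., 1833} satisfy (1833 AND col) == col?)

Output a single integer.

1833 in binary = 11100101001
popcount(1833) = number of 1-bits in 11100101001 = 6
A col c satisfies (1833 AND c) == c iff every set bit of c is also set in 1833; each of the 6 set bits of 1833 can independently be on or off in c.
count = 2^6 = 64

Answer: 64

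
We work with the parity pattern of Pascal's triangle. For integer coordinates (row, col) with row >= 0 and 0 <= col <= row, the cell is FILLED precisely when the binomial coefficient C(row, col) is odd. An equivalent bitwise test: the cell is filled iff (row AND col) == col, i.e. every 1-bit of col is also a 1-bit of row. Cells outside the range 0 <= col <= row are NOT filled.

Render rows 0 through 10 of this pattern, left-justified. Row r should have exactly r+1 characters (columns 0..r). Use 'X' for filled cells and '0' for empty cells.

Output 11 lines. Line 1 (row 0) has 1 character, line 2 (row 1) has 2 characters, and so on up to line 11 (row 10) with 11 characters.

Answer: X
XX
X0X
XXXX
X000X
XX00XX
X0X0X0X
XXXXXXXX
X0000000X
XX000000XX
X0X00000X0X

Derivation:
r0=0: X
r1=1: XX
r2=10: X0X
r3=11: XXXX
r4=100: X000X
r5=101: XX00XX
r6=110: X0X0X0X
r7=111: XXXXXXXX
r8=1000: X0000000X
r9=1001: XX000000XX
r10=1010: X0X00000X0X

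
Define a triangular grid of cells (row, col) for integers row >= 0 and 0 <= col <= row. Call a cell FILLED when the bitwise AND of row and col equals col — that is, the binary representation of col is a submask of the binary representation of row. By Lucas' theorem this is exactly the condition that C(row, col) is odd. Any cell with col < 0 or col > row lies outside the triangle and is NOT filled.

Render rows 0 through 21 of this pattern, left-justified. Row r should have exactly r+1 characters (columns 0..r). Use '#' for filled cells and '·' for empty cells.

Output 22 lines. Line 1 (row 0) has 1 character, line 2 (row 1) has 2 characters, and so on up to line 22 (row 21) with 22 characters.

r0=0: #
r1=1: ##
r2=10: #·#
r3=11: ####
r4=100: #···#
r5=101: ##··##
r6=110: #·#·#·#
r7=111: ########
r8=1000: #·······#
r9=1001: ##······##
r10=1010: #·#·····#·#
r11=1011: ####····####
r12=1100: #···#···#···#
r13=1101: ##··##··##··##
r14=1110: #·#·#·#·#·#·#·#
r15=1111: ################
r16=10000: #···············#
r17=10001: ##··············##
r18=10010: #·#·············#·#
r19=10011: ####············####
r20=10100: #···#···········#···#
r21=10101: ##··##··········##··##

Answer: #
##
#·#
####
#···#
##··##
#·#·#·#
########
#·······#
##······##
#·#·····#·#
####····####
#···#···#···#
##··##··##··##
#·#·#·#·#·#·#·#
################
#···············#
##··············##
#·#·············#·#
####············####
#···#···········#···#
##··##··········##··##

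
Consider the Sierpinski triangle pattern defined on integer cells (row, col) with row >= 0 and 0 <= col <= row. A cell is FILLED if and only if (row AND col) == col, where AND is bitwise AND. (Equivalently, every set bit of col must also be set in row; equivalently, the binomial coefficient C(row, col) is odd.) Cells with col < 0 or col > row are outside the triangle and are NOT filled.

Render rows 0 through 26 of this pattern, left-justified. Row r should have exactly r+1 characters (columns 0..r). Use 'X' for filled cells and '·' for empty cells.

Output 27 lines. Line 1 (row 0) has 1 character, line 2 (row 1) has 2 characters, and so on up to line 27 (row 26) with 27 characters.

r0=0: X
r1=1: XX
r2=10: X·X
r3=11: XXXX
r4=100: X···X
r5=101: XX··XX
r6=110: X·X·X·X
r7=111: XXXXXXXX
r8=1000: X·······X
r9=1001: XX······XX
r10=1010: X·X·····X·X
r11=1011: XXXX····XXXX
r12=1100: X···X···X···X
r13=1101: XX··XX··XX··XX
r14=1110: X·X·X·X·X·X·X·X
r15=1111: XXXXXXXXXXXXXXXX
r16=10000: X···············X
r17=10001: XX··············XX
r18=10010: X·X·············X·X
r19=10011: XXXX············XXXX
r20=10100: X···X···········X···X
r21=10101: XX··XX··········XX··XX
r22=10110: X·X·X·X·········X·X·X·X
r23=10111: XXXXXXXX········XXXXXXXX
r24=11000: X·······X·······X·······X
r25=11001: XX······XX······XX······XX
r26=11010: X·X·····X·X·····X·X·····X·X

Answer: X
XX
X·X
XXXX
X···X
XX··XX
X·X·X·X
XXXXXXXX
X·······X
XX······XX
X·X·····X·X
XXXX····XXXX
X···X···X···X
XX··XX··XX··XX
X·X·X·X·X·X·X·X
XXXXXXXXXXXXXXXX
X···············X
XX··············XX
X·X·············X·X
XXXX············XXXX
X···X···········X···X
XX··XX··········XX··XX
X·X·X·X·········X·X·X·X
XXXXXXXX········XXXXXXXX
X·······X·······X·······X
XX······XX······XX······XX
X·X·····X·X·····X·X·····X·X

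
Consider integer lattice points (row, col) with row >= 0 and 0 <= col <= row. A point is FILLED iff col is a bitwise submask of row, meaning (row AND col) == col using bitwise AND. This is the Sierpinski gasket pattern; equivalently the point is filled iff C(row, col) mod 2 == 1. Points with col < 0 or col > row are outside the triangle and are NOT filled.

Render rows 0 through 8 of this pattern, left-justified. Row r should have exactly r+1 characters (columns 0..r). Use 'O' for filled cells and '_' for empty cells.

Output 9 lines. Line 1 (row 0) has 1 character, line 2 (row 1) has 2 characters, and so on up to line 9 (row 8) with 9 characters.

Answer: O
OO
O_O
OOOO
O___O
OO__OO
O_O_O_O
OOOOOOOO
O_______O

Derivation:
r0=0: O
r1=1: OO
r2=10: O_O
r3=11: OOOO
r4=100: O___O
r5=101: OO__OO
r6=110: O_O_O_O
r7=111: OOOOOOOO
r8=1000: O_______O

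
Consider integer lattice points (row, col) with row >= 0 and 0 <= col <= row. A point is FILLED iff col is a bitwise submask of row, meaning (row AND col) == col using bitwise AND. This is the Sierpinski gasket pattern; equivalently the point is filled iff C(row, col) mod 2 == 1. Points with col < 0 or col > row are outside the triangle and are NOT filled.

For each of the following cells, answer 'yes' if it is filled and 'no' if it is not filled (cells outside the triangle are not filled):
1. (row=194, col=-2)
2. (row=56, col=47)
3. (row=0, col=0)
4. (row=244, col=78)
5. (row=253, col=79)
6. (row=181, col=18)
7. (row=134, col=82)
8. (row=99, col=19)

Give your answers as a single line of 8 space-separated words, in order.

Answer: no no yes no no no no no

Derivation:
(194,-2): col outside [0, 194] -> not filled
(56,47): row=0b111000, col=0b101111, row AND col = 0b101000 = 40; 40 != 47 -> empty
(0,0): row=0b0, col=0b0, row AND col = 0b0 = 0; 0 == 0 -> filled
(244,78): row=0b11110100, col=0b1001110, row AND col = 0b1000100 = 68; 68 != 78 -> empty
(253,79): row=0b11111101, col=0b1001111, row AND col = 0b1001101 = 77; 77 != 79 -> empty
(181,18): row=0b10110101, col=0b10010, row AND col = 0b10000 = 16; 16 != 18 -> empty
(134,82): row=0b10000110, col=0b1010010, row AND col = 0b10 = 2; 2 != 82 -> empty
(99,19): row=0b1100011, col=0b10011, row AND col = 0b11 = 3; 3 != 19 -> empty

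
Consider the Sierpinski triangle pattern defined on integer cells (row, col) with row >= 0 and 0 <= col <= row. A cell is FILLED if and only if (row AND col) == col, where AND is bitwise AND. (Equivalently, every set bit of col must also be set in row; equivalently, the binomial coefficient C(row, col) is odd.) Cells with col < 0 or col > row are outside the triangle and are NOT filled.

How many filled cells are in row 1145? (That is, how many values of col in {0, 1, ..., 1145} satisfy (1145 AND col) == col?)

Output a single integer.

Answer: 64

Derivation:
1145 in binary = 10001111001
popcount(1145) = number of 1-bits in 10001111001 = 6
A col c satisfies (1145 AND c) == c iff every set bit of c is also set in 1145; each of the 6 set bits of 1145 can independently be on or off in c.
count = 2^6 = 64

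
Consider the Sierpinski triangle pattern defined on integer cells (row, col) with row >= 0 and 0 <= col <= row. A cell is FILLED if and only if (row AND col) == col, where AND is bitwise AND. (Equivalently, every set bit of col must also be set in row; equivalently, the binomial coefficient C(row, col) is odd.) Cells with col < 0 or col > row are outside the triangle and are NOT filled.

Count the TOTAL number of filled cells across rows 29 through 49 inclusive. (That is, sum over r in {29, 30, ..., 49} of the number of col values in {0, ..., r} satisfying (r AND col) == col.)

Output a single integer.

r29=11101 pc4: +16 =16
r30=11110 pc4: +16 =32
r31=11111 pc5: +32 =64
r32=100000 pc1: +2 =66
r33=100001 pc2: +4 =70
r34=100010 pc2: +4 =74
r35=100011 pc3: +8 =82
r36=100100 pc2: +4 =86
r37=100101 pc3: +8 =94
r38=100110 pc3: +8 =102
r39=100111 pc4: +16 =118
r40=101000 pc2: +4 =122
r41=101001 pc3: +8 =130
r42=101010 pc3: +8 =138
r43=101011 pc4: +16 =154
r44=101100 pc3: +8 =162
r45=101101 pc4: +16 =178
r46=101110 pc4: +16 =194
r47=101111 pc5: +32 =226
r48=110000 pc2: +4 =230
r49=110001 pc3: +8 =238

Answer: 238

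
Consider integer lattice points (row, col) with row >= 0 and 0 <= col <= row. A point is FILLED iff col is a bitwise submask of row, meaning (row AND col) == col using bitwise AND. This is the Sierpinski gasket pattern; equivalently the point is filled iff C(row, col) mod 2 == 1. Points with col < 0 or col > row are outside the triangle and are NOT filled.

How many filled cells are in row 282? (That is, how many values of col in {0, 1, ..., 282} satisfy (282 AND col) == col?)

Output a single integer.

282 in binary = 100011010
popcount(282) = number of 1-bits in 100011010 = 4
A col c satisfies (282 AND c) == c iff every set bit of c is also set in 282; each of the 4 set bits of 282 can independently be on or off in c.
count = 2^4 = 16

Answer: 16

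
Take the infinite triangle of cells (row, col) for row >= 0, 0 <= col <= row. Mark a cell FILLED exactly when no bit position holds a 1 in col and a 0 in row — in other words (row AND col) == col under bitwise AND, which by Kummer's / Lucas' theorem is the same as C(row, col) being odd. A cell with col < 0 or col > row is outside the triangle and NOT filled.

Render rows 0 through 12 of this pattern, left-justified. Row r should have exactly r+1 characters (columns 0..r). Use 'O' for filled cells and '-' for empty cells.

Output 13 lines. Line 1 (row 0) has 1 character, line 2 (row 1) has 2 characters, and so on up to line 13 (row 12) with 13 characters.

Answer: O
OO
O-O
OOOO
O---O
OO--OO
O-O-O-O
OOOOOOOO
O-------O
OO------OO
O-O-----O-O
OOOO----OOOO
O---O---O---O

Derivation:
r0=0: O
r1=1: OO
r2=10: O-O
r3=11: OOOO
r4=100: O---O
r5=101: OO--OO
r6=110: O-O-O-O
r7=111: OOOOOOOO
r8=1000: O-------O
r9=1001: OO------OO
r10=1010: O-O-----O-O
r11=1011: OOOO----OOOO
r12=1100: O---O---O---O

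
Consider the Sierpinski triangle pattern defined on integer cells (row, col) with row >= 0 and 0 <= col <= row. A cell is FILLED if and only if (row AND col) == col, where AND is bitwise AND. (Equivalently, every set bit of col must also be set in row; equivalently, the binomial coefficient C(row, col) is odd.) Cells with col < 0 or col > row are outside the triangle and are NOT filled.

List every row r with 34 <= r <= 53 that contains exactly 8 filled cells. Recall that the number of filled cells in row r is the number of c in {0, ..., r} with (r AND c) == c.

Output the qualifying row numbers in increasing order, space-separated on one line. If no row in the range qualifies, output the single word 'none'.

Answer: 35 37 38 41 42 44 49 50 52

Derivation:
Row r has 2^popcount(r) filled cells, so we need popcount(r) = log2(8) = 3.
Scan r = 34..53 and keep those with exactly 3 one-bits:
r=34=100010 popcount=2 -> skip
r=35=100011 popcount=3 -> KEEP
r=36=100100 popcount=2 -> skip
r=37=100101 popcount=3 -> KEEP
r=38=100110 popcount=3 -> KEEP
r=39=100111 popcount=4 -> skip
r=40=101000 popcount=2 -> skip
r=41=101001 popcount=3 -> KEEP
r=42=101010 popcount=3 -> KEEP
r=43=101011 popcount=4 -> skip
r=44=101100 popcount=3 -> KEEP
r=45=101101 popcount=4 -> skip
r=46=101110 popcount=4 -> skip
r=47=101111 popcount=5 -> skip
r=48=110000 popcount=2 -> skip
r=49=110001 popcount=3 -> KEEP
r=50=110010 popcount=3 -> KEEP
r=51=110011 popcount=4 -> skip
r=52=110100 popcount=3 -> KEEP
r=53=110101 popcount=4 -> skip
Kept rows: 35 37 38 41 42 44 49 50 52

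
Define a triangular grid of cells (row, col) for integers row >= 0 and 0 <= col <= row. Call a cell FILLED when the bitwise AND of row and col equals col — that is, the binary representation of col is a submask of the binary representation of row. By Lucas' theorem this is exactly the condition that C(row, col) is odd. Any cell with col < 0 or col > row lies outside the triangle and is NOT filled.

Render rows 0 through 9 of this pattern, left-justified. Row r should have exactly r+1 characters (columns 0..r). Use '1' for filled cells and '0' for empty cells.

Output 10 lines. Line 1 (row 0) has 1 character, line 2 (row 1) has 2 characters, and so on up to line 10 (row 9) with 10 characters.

Answer: 1
11
101
1111
10001
110011
1010101
11111111
100000001
1100000011

Derivation:
r0=0: 1
r1=1: 11
r2=10: 101
r3=11: 1111
r4=100: 10001
r5=101: 110011
r6=110: 1010101
r7=111: 11111111
r8=1000: 100000001
r9=1001: 1100000011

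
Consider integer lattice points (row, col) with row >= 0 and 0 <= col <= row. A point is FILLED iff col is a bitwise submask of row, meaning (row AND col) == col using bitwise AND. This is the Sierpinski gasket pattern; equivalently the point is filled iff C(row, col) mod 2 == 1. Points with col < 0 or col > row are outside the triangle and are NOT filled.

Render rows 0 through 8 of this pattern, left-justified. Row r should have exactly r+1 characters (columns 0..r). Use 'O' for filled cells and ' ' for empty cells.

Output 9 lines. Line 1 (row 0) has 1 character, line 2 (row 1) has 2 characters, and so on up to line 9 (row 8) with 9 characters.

Answer: O
OO
O O
OOOO
O   O
OO  OO
O O O O
OOOOOOOO
O       O

Derivation:
r0=0: O
r1=1: OO
r2=10: O O
r3=11: OOOO
r4=100: O   O
r5=101: OO  OO
r6=110: O O O O
r7=111: OOOOOOOO
r8=1000: O       O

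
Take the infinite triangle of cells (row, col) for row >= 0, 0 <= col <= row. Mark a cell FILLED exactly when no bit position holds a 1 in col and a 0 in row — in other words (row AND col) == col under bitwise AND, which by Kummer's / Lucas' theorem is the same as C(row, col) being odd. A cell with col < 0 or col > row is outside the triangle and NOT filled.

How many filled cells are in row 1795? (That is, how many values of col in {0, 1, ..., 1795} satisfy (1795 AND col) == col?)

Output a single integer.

Answer: 32

Derivation:
1795 in binary = 11100000011
popcount(1795) = number of 1-bits in 11100000011 = 5
A col c satisfies (1795 AND c) == c iff every set bit of c is also set in 1795; each of the 5 set bits of 1795 can independently be on or off in c.
count = 2^5 = 32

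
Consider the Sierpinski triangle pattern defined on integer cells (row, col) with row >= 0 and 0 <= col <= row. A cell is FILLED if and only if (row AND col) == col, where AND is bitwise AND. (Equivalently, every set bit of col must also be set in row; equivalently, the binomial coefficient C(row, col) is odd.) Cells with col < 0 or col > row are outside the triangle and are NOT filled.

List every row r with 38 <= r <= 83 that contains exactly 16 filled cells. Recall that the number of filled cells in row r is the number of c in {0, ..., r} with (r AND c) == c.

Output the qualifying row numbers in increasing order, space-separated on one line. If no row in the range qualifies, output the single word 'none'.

Row r has 2^popcount(r) filled cells, so we need popcount(r) = log2(16) = 4.
Scan r = 38..83 and keep those with exactly 4 one-bits:
r=38=100110 popcount=3 -> skip
r=39=100111 popcount=4 -> KEEP
r=40=101000 popcount=2 -> skip
r=41=101001 popcount=3 -> skip
r=42=101010 popcount=3 -> skip
r=43=101011 popcount=4 -> KEEP
r=44=101100 popcount=3 -> skip
r=45=101101 popcount=4 -> KEEP
r=46=101110 popcount=4 -> KEEP
r=47=101111 popcount=5 -> skip
r=48=110000 popcount=2 -> skip
r=49=110001 popcount=3 -> skip
r=50=110010 popcount=3 -> skip
r=51=110011 popcount=4 -> KEEP
r=52=110100 popcount=3 -> skip
r=53=110101 popcount=4 -> KEEP
r=54=110110 popcount=4 -> KEEP
r=55=110111 popcount=5 -> skip
r=56=111000 popcount=3 -> skip
r=57=111001 popcount=4 -> KEEP
r=58=111010 popcount=4 -> KEEP
r=59=111011 popcount=5 -> skip
r=60=111100 popcount=4 -> KEEP
r=61=111101 popcount=5 -> skip
r=62=111110 popcount=5 -> skip
r=63=111111 popcount=6 -> skip
r=64=1000000 popcount=1 -> skip
r=65=1000001 popcount=2 -> skip
r=66=1000010 popcount=2 -> skip
r=67=1000011 popcount=3 -> skip
r=68=1000100 popcount=2 -> skip
r=69=1000101 popcount=3 -> skip
r=70=1000110 popcount=3 -> skip
r=71=1000111 popcount=4 -> KEEP
r=72=1001000 popcount=2 -> skip
r=73=1001001 popcount=3 -> skip
r=74=1001010 popcount=3 -> skip
r=75=1001011 popcount=4 -> KEEP
r=76=1001100 popcount=3 -> skip
r=77=1001101 popcount=4 -> KEEP
r=78=1001110 popcount=4 -> KEEP
r=79=1001111 popcount=5 -> skip
r=80=1010000 popcount=2 -> skip
r=81=1010001 popcount=3 -> skip
r=82=1010010 popcount=3 -> skip
r=83=1010011 popcount=4 -> KEEP
Kept rows: 39 43 45 46 51 53 54 57 58 60 71 75 77 78 83

Answer: 39 43 45 46 51 53 54 57 58 60 71 75 77 78 83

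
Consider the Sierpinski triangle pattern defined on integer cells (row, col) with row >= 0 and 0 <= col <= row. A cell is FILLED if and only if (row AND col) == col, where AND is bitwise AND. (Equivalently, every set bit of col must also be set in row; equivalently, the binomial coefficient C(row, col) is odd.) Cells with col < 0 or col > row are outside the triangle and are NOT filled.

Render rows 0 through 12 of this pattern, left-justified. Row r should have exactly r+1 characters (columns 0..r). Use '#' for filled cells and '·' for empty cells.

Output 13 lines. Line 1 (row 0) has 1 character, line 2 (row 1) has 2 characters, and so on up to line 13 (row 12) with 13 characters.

r0=0: #
r1=1: ##
r2=10: #·#
r3=11: ####
r4=100: #···#
r5=101: ##··##
r6=110: #·#·#·#
r7=111: ########
r8=1000: #·······#
r9=1001: ##······##
r10=1010: #·#·····#·#
r11=1011: ####····####
r12=1100: #···#···#···#

Answer: #
##
#·#
####
#···#
##··##
#·#·#·#
########
#·······#
##······##
#·#·····#·#
####····####
#···#···#···#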